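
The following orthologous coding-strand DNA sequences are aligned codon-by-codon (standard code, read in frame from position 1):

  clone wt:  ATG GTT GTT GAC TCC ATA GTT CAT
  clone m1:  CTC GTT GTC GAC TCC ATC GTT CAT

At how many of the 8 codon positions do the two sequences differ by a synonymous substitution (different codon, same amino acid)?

Codon 1: ATG Met / CTC Leu — nonsynonymous.
Codon 2: GTT Val / GTT Val — identical.
Codon 3: GTT Val / GTC Val — synonymous.
Codon 4: GAC Asp / GAC Asp — identical.
Codon 5: TCC Ser / TCC Ser — identical.
Codon 6: ATA Ile / ATC Ile — synonymous.
Codon 7: GTT Val / GTT Val — identical.
Codon 8: CAT His / CAT His — identical.
Synonymous differences: 2.

2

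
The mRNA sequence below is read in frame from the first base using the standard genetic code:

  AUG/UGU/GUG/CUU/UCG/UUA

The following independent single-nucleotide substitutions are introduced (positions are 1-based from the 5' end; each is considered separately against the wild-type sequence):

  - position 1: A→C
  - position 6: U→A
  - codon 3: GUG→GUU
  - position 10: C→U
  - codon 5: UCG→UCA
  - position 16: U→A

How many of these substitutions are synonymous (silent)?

2

Codon 1: AUG (Met) → CUG (Leu) — missense.
Codon 2: UGU (Cys) → UGA (Stop) — nonsense.
Codon 3: GUG (Val) → GUU (Val) — synonymous.
Codon 4: CUU (Leu) → UUU (Phe) — missense.
Codon 5: UCG (Ser) → UCA (Ser) — synonymous.
Codon 6: UUA (Leu) → AUA (Ile) — missense.
Synonymous: 2 of 6.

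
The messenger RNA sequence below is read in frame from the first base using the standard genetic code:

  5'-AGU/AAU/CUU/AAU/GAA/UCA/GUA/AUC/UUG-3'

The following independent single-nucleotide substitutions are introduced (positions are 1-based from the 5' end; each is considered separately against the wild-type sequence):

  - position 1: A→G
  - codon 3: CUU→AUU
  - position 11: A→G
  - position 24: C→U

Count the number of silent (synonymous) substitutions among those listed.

1

Codon 1: AGU (Ser) → GGU (Gly) — missense.
Codon 3: CUU (Leu) → AUU (Ile) — missense.
Codon 4: AAU (Asn) → AGU (Ser) — missense.
Codon 8: AUC (Ile) → AUU (Ile) — synonymous.
Synonymous: 1 of 4.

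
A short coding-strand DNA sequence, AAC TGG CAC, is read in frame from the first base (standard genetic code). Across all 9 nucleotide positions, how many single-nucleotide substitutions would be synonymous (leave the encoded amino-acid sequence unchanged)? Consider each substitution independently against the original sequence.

2

Codon 1 (AAC, Asn): 1 synonymous substitution.
Codon 2 (TGG, Trp): 0 synonymous substitutions.
Codon 3 (CAC, His): 1 synonymous substitution.
Total: 1 + 0 + 1 = 2.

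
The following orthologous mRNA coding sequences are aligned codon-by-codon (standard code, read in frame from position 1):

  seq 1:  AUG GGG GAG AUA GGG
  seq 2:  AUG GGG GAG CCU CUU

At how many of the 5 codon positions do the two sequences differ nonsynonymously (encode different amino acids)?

2

Codon 1: AUG Met / AUG Met — identical.
Codon 2: GGG Gly / GGG Gly — identical.
Codon 3: GAG Glu / GAG Glu — identical.
Codon 4: AUA Ile / CCU Pro — nonsynonymous.
Codon 5: GGG Gly / CUU Leu — nonsynonymous.
Nonsynonymous differences: 2.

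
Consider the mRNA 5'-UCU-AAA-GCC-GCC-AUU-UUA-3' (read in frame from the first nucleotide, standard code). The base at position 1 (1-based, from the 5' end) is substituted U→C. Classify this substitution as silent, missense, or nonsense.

Position 1 falls in codon 1: UCU → Ser.
After the substitution the codon is CCU → Pro.
Ser ≠ Pro, so this is a missense mutation.

missense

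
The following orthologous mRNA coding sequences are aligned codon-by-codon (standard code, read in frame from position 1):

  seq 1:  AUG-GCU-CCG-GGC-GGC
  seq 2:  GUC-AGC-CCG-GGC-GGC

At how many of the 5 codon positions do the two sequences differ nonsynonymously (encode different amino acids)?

2

Codon 1: AUG Met / GUC Val — nonsynonymous.
Codon 2: GCU Ala / AGC Ser — nonsynonymous.
Codon 3: CCG Pro / CCG Pro — identical.
Codon 4: GGC Gly / GGC Gly — identical.
Codon 5: GGC Gly / GGC Gly — identical.
Nonsynonymous differences: 2.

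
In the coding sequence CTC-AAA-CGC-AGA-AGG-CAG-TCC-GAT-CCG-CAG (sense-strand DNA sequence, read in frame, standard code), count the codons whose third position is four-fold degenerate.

4

Codon 1 CTC (Leu): third position 4-fold.
Codon 2 AAA (Lys): third position 2-fold.
Codon 3 CGC (Arg): third position 4-fold.
Codon 4 AGA (Arg): third position 2-fold.
Codon 5 AGG (Arg): third position 2-fold.
Codon 6 CAG (Gln): third position 2-fold.
Codon 7 TCC (Ser): third position 4-fold.
Codon 8 GAT (Asp): third position 2-fold.
Codon 9 CCG (Pro): third position 4-fold.
Codon 10 CAG (Gln): third position 2-fold.
Four-fold degenerate third positions: 4.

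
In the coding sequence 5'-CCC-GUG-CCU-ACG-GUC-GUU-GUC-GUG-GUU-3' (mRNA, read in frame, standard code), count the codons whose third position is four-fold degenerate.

9

Codon 1 CCC (Pro): third position 4-fold.
Codon 2 GUG (Val): third position 4-fold.
Codon 3 CCU (Pro): third position 4-fold.
Codon 4 ACG (Thr): third position 4-fold.
Codon 5 GUC (Val): third position 4-fold.
Codon 6 GUU (Val): third position 4-fold.
Codon 7 GUC (Val): third position 4-fold.
Codon 8 GUG (Val): third position 4-fold.
Codon 9 GUU (Val): third position 4-fold.
Four-fold degenerate third positions: 9.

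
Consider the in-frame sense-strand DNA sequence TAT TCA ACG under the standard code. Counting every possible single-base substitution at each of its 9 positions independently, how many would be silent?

Codon 1 (TAT, Tyr): 1 synonymous substitution.
Codon 2 (TCA, Ser): 3 synonymous substitutions.
Codon 3 (ACG, Thr): 3 synonymous substitutions.
Total: 1 + 3 + 3 = 7.

7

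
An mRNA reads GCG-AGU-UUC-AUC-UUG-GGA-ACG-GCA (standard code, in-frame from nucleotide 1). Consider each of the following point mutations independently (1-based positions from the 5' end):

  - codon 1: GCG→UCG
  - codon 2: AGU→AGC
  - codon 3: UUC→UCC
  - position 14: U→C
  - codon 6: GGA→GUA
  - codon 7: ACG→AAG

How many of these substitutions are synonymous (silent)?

1

Codon 1: GCG (Ala) → UCG (Ser) — missense.
Codon 2: AGU (Ser) → AGC (Ser) — synonymous.
Codon 3: UUC (Phe) → UCC (Ser) — missense.
Codon 5: UUG (Leu) → UCG (Ser) — missense.
Codon 6: GGA (Gly) → GUA (Val) — missense.
Codon 7: ACG (Thr) → AAG (Lys) — missense.
Synonymous: 1 of 6.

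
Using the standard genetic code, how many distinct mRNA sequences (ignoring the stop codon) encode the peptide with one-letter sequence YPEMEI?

96

Tyr: 2 codons.
Pro: 4 codons.
Glu: 2 codons.
Met: 1 codon.
Glu: 2 codons.
Ile: 3 codons.
2 × 4 × 2 × 1 × 2 × 3 = 96.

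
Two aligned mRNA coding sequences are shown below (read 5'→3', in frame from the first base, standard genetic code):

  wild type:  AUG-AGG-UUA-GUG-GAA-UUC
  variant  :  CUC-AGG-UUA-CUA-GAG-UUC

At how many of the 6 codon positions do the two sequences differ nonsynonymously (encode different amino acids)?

Codon 1: AUG Met / CUC Leu — nonsynonymous.
Codon 2: AGG Arg / AGG Arg — identical.
Codon 3: UUA Leu / UUA Leu — identical.
Codon 4: GUG Val / CUA Leu — nonsynonymous.
Codon 5: GAA Glu / GAG Glu — synonymous.
Codon 6: UUC Phe / UUC Phe — identical.
Nonsynonymous differences: 2.

2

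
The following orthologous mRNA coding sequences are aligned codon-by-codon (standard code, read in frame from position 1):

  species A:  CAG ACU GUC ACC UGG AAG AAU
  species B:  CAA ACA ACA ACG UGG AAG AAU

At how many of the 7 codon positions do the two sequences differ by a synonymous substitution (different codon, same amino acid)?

Codon 1: CAG Gln / CAA Gln — synonymous.
Codon 2: ACU Thr / ACA Thr — synonymous.
Codon 3: GUC Val / ACA Thr — nonsynonymous.
Codon 4: ACC Thr / ACG Thr — synonymous.
Codon 5: UGG Trp / UGG Trp — identical.
Codon 6: AAG Lys / AAG Lys — identical.
Codon 7: AAU Asn / AAU Asn — identical.
Synonymous differences: 3.

3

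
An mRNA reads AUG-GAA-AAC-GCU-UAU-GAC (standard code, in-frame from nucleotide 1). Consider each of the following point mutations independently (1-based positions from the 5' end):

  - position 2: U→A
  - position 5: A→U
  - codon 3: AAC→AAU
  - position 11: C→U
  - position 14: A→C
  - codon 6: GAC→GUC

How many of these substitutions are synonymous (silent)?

1

Codon 1: AUG (Met) → AAG (Lys) — missense.
Codon 2: GAA (Glu) → GUA (Val) — missense.
Codon 3: AAC (Asn) → AAU (Asn) — synonymous.
Codon 4: GCU (Ala) → GUU (Val) — missense.
Codon 5: UAU (Tyr) → UCU (Ser) — missense.
Codon 6: GAC (Asp) → GUC (Val) — missense.
Synonymous: 1 of 6.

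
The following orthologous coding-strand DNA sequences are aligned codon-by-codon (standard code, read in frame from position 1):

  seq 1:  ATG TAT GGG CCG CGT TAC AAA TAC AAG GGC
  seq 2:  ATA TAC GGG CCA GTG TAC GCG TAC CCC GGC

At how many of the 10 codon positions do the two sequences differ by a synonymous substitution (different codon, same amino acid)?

2

Codon 1: ATG Met / ATA Ile — nonsynonymous.
Codon 2: TAT Tyr / TAC Tyr — synonymous.
Codon 3: GGG Gly / GGG Gly — identical.
Codon 4: CCG Pro / CCA Pro — synonymous.
Codon 5: CGT Arg / GTG Val — nonsynonymous.
Codon 6: TAC Tyr / TAC Tyr — identical.
Codon 7: AAA Lys / GCG Ala — nonsynonymous.
Codon 8: TAC Tyr / TAC Tyr — identical.
Codon 9: AAG Lys / CCC Pro — nonsynonymous.
Codon 10: GGC Gly / GGC Gly — identical.
Synonymous differences: 2.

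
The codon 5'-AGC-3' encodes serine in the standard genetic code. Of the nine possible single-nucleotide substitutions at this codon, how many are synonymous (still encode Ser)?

1

Position 1: none → 0 synonymous.
Position 2: none → 0 synonymous.
Position 3: AGT → 1 synonymous.
Total: 0 + 0 + 1 = 1.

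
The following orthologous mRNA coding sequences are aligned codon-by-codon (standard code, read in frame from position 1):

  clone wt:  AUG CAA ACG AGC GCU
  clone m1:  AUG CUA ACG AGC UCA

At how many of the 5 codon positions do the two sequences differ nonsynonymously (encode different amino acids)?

2

Codon 1: AUG Met / AUG Met — identical.
Codon 2: CAA Gln / CUA Leu — nonsynonymous.
Codon 3: ACG Thr / ACG Thr — identical.
Codon 4: AGC Ser / AGC Ser — identical.
Codon 5: GCU Ala / UCA Ser — nonsynonymous.
Nonsynonymous differences: 2.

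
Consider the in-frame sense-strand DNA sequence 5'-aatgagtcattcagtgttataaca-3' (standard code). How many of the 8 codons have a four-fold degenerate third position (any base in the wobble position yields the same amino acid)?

3

Codon 1 AAT (Asn): third position 2-fold.
Codon 2 GAG (Glu): third position 2-fold.
Codon 3 TCA (Ser): third position 4-fold.
Codon 4 TTC (Phe): third position 2-fold.
Codon 5 AGT (Ser): third position 2-fold.
Codon 6 GTT (Val): third position 4-fold.
Codon 7 ATA (Ile): third position 3-fold.
Codon 8 ACA (Thr): third position 4-fold.
Four-fold degenerate third positions: 3.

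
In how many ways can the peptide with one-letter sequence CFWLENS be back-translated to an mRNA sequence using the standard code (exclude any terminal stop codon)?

Cys: 2 codons.
Phe: 2 codons.
Trp: 1 codon.
Leu: 6 codons.
Glu: 2 codons.
Asn: 2 codons.
Ser: 6 codons.
2 × 2 × 1 × 6 × 2 × 2 × 6 = 576.

576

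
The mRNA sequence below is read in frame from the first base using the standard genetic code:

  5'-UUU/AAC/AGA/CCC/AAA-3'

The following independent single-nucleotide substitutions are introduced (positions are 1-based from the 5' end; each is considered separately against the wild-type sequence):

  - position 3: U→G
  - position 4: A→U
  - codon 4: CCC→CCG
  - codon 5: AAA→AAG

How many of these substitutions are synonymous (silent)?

Codon 1: UUU (Phe) → UUG (Leu) — missense.
Codon 2: AAC (Asn) → UAC (Tyr) — missense.
Codon 4: CCC (Pro) → CCG (Pro) — synonymous.
Codon 5: AAA (Lys) → AAG (Lys) — synonymous.
Synonymous: 2 of 4.

2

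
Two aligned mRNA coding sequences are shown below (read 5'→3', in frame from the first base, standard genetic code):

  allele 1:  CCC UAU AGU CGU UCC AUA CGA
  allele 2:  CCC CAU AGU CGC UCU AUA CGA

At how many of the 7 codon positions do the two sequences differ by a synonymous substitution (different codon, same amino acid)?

2

Codon 1: CCC Pro / CCC Pro — identical.
Codon 2: UAU Tyr / CAU His — nonsynonymous.
Codon 3: AGU Ser / AGU Ser — identical.
Codon 4: CGU Arg / CGC Arg — synonymous.
Codon 5: UCC Ser / UCU Ser — synonymous.
Codon 6: AUA Ile / AUA Ile — identical.
Codon 7: CGA Arg / CGA Arg — identical.
Synonymous differences: 2.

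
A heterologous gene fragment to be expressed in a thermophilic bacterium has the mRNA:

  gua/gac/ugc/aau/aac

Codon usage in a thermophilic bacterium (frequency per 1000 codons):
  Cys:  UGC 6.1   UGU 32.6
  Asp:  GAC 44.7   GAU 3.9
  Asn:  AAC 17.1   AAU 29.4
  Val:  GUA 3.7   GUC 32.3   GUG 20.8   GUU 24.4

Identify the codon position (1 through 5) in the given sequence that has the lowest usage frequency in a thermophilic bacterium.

Codon 1 GUA (Val): 3.7 per 1000.
Codon 2 GAC (Asp): 44.7 per 1000.
Codon 3 UGC (Cys): 6.1 per 1000.
Codon 4 AAU (Asn): 29.4 per 1000.
Codon 5 AAC (Asn): 17.1 per 1000.
Lowest frequency is 3.7 at codon 1.

1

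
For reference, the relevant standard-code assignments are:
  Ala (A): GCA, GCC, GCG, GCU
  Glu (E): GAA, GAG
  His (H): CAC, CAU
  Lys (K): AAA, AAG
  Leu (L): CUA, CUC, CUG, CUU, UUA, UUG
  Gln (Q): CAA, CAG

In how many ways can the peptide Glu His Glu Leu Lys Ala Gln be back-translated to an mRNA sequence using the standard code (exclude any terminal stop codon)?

Glu: 2 codons.
His: 2 codons.
Glu: 2 codons.
Leu: 6 codons.
Lys: 2 codons.
Ala: 4 codons.
Gln: 2 codons.
2 × 2 × 2 × 6 × 2 × 4 × 2 = 768.

768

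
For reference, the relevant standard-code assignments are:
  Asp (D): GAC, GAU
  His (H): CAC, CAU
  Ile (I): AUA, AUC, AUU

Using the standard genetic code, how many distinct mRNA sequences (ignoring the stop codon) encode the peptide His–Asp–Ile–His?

His: 2 codons.
Asp: 2 codons.
Ile: 3 codons.
His: 2 codons.
2 × 2 × 3 × 2 = 24.

24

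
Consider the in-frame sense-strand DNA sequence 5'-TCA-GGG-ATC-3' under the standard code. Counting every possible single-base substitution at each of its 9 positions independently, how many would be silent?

8

Codon 1 (TCA, Ser): 3 synonymous substitutions.
Codon 2 (GGG, Gly): 3 synonymous substitutions.
Codon 3 (ATC, Ile): 2 synonymous substitutions.
Total: 3 + 3 + 2 = 8.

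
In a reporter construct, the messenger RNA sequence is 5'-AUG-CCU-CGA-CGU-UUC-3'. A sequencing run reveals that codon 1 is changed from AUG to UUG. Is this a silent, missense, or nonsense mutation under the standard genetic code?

Position 1 falls in codon 1: AUG → Met.
After the substitution the codon is UUG → Leu.
Met ≠ Leu, so this is a missense mutation.

missense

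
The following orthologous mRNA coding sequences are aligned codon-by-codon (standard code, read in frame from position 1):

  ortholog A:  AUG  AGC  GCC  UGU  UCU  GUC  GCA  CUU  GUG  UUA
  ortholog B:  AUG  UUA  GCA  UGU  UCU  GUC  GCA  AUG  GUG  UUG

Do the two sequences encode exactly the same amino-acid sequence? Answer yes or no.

Codon 1: AUG Met / AUG Met — identical.
Codon 2: AGC Ser / UUA Leu — nonsynonymous.
Codon 3: GCC Ala / GCA Ala — synonymous.
Codon 4: UGU Cys / UGU Cys — identical.
Codon 5: UCU Ser / UCU Ser — identical.
Codon 6: GUC Val / GUC Val — identical.
Codon 7: GCA Ala / GCA Ala — identical.
Codon 8: CUU Leu / AUG Met — nonsynonymous.
Codon 9: GUG Val / GUG Val — identical.
Codon 10: UUA Leu / UUG Leu — synonymous.
Nonsynonymous differences: 2 → different protein.

no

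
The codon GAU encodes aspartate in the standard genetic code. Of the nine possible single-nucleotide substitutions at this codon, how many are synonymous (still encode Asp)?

Position 1: none → 0 synonymous.
Position 2: none → 0 synonymous.
Position 3: GAC → 1 synonymous.
Total: 0 + 0 + 1 = 1.

1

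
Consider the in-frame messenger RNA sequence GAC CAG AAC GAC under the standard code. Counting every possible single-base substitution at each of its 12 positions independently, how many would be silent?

Codon 1 (GAC, Asp): 1 synonymous substitution.
Codon 2 (CAG, Gln): 1 synonymous substitution.
Codon 3 (AAC, Asn): 1 synonymous substitution.
Codon 4 (GAC, Asp): 1 synonymous substitution.
Total: 1 + 1 + 1 + 1 = 4.

4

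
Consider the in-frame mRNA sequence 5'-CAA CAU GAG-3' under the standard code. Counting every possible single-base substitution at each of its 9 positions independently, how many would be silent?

3

Codon 1 (CAA, Gln): 1 synonymous substitution.
Codon 2 (CAU, His): 1 synonymous substitution.
Codon 3 (GAG, Glu): 1 synonymous substitution.
Total: 1 + 1 + 1 = 3.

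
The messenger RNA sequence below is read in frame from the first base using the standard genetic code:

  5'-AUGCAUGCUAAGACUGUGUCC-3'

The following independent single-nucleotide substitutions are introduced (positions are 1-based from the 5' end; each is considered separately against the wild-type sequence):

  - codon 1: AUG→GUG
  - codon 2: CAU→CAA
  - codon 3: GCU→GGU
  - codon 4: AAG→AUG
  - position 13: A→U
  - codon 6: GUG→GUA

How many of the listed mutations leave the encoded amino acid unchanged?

1

Codon 1: AUG (Met) → GUG (Val) — missense.
Codon 2: CAU (His) → CAA (Gln) — missense.
Codon 3: GCU (Ala) → GGU (Gly) — missense.
Codon 4: AAG (Lys) → AUG (Met) — missense.
Codon 5: ACU (Thr) → UCU (Ser) — missense.
Codon 6: GUG (Val) → GUA (Val) — synonymous.
Synonymous: 1 of 6.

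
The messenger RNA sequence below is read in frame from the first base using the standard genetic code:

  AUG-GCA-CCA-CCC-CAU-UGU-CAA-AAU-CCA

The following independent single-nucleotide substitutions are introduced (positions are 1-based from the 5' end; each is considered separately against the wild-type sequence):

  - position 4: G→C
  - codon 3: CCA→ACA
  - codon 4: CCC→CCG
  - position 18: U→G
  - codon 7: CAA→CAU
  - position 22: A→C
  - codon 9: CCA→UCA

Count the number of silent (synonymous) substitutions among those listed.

1

Codon 2: GCA (Ala) → CCA (Pro) — missense.
Codon 3: CCA (Pro) → ACA (Thr) — missense.
Codon 4: CCC (Pro) → CCG (Pro) — synonymous.
Codon 6: UGU (Cys) → UGG (Trp) — missense.
Codon 7: CAA (Gln) → CAU (His) — missense.
Codon 8: AAU (Asn) → CAU (His) — missense.
Codon 9: CCA (Pro) → UCA (Ser) — missense.
Synonymous: 1 of 7.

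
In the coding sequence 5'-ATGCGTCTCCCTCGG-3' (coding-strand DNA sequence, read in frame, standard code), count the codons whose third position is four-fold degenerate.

4

Codon 1 ATG (Met): third position 1-fold.
Codon 2 CGT (Arg): third position 4-fold.
Codon 3 CTC (Leu): third position 4-fold.
Codon 4 CCT (Pro): third position 4-fold.
Codon 5 CGG (Arg): third position 4-fold.
Four-fold degenerate third positions: 4.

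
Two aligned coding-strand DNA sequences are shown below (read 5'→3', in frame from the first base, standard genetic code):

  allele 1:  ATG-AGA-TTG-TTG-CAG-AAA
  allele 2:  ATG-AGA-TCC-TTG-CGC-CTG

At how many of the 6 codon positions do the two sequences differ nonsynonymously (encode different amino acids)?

3

Codon 1: ATG Met / ATG Met — identical.
Codon 2: AGA Arg / AGA Arg — identical.
Codon 3: TTG Leu / TCC Ser — nonsynonymous.
Codon 4: TTG Leu / TTG Leu — identical.
Codon 5: CAG Gln / CGC Arg — nonsynonymous.
Codon 6: AAA Lys / CTG Leu — nonsynonymous.
Nonsynonymous differences: 3.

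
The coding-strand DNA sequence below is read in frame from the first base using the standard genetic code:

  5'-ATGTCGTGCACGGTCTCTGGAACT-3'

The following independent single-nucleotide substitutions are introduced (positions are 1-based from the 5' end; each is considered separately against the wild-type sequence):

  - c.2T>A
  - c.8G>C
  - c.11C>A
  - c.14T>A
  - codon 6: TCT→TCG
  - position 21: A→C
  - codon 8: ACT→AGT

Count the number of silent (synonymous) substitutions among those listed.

Codon 1: ATG (Met) → AAG (Lys) — missense.
Codon 3: TGC (Cys) → TCC (Ser) — missense.
Codon 4: ACG (Thr) → AAG (Lys) — missense.
Codon 5: GTC (Val) → GAC (Asp) — missense.
Codon 6: TCT (Ser) → TCG (Ser) — synonymous.
Codon 7: GGA (Gly) → GGC (Gly) — synonymous.
Codon 8: ACT (Thr) → AGT (Ser) — missense.
Synonymous: 2 of 7.

2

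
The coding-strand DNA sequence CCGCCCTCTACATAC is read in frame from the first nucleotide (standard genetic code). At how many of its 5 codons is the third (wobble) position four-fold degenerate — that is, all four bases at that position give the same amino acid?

4

Codon 1 CCG (Pro): third position 4-fold.
Codon 2 CCC (Pro): third position 4-fold.
Codon 3 TCT (Ser): third position 4-fold.
Codon 4 ACA (Thr): third position 4-fold.
Codon 5 TAC (Tyr): third position 2-fold.
Four-fold degenerate third positions: 4.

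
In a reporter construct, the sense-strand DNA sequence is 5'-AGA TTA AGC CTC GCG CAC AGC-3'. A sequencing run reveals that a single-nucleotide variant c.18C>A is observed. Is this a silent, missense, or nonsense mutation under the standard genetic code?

missense

Position 18 falls in codon 6: CAC → His.
After the substitution the codon is CAA → Gln.
His ≠ Gln, so this is a missense mutation.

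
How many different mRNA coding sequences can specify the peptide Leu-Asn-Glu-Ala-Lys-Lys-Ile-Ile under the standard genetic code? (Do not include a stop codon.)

3456

Leu: 6 codons.
Asn: 2 codons.
Glu: 2 codons.
Ala: 4 codons.
Lys: 2 codons.
Lys: 2 codons.
Ile: 3 codons.
Ile: 3 codons.
6 × 2 × 2 × 4 × 2 × 2 × 3 × 3 = 3456.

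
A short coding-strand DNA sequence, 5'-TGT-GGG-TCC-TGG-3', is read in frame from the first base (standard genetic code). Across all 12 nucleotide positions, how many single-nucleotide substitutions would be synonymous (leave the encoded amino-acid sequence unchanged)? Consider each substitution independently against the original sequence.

Codon 1 (TGT, Cys): 1 synonymous substitution.
Codon 2 (GGG, Gly): 3 synonymous substitutions.
Codon 3 (TCC, Ser): 3 synonymous substitutions.
Codon 4 (TGG, Trp): 0 synonymous substitutions.
Total: 1 + 3 + 3 + 0 = 7.

7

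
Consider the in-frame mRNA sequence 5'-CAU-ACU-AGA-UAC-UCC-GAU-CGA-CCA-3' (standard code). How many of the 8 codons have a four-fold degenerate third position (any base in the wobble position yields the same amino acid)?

4

Codon 1 CAU (His): third position 2-fold.
Codon 2 ACU (Thr): third position 4-fold.
Codon 3 AGA (Arg): third position 2-fold.
Codon 4 UAC (Tyr): third position 2-fold.
Codon 5 UCC (Ser): third position 4-fold.
Codon 6 GAU (Asp): third position 2-fold.
Codon 7 CGA (Arg): third position 4-fold.
Codon 8 CCA (Pro): third position 4-fold.
Four-fold degenerate third positions: 4.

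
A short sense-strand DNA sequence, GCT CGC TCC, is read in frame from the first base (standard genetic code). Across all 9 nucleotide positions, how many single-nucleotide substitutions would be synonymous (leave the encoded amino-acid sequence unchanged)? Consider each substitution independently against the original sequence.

9

Codon 1 (GCT, Ala): 3 synonymous substitutions.
Codon 2 (CGC, Arg): 3 synonymous substitutions.
Codon 3 (TCC, Ser): 3 synonymous substitutions.
Total: 3 + 3 + 3 = 9.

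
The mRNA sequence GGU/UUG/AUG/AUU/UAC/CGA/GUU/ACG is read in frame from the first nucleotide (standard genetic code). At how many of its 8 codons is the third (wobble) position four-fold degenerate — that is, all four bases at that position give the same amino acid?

4

Codon 1 GGU (Gly): third position 4-fold.
Codon 2 UUG (Leu): third position 2-fold.
Codon 3 AUG (Met): third position 1-fold.
Codon 4 AUU (Ile): third position 3-fold.
Codon 5 UAC (Tyr): third position 2-fold.
Codon 6 CGA (Arg): third position 4-fold.
Codon 7 GUU (Val): third position 4-fold.
Codon 8 ACG (Thr): third position 4-fold.
Four-fold degenerate third positions: 4.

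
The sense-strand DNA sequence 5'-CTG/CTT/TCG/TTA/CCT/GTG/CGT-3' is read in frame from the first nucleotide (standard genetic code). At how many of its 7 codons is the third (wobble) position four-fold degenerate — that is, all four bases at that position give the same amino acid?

6

Codon 1 CTG (Leu): third position 4-fold.
Codon 2 CTT (Leu): third position 4-fold.
Codon 3 TCG (Ser): third position 4-fold.
Codon 4 TTA (Leu): third position 2-fold.
Codon 5 CCT (Pro): third position 4-fold.
Codon 6 GTG (Val): third position 4-fold.
Codon 7 CGT (Arg): third position 4-fold.
Four-fold degenerate third positions: 6.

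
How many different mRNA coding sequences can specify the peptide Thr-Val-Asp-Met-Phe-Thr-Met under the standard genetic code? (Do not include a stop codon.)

Thr: 4 codons.
Val: 4 codons.
Asp: 2 codons.
Met: 1 codon.
Phe: 2 codons.
Thr: 4 codons.
Met: 1 codon.
4 × 4 × 2 × 1 × 2 × 4 × 1 = 256.

256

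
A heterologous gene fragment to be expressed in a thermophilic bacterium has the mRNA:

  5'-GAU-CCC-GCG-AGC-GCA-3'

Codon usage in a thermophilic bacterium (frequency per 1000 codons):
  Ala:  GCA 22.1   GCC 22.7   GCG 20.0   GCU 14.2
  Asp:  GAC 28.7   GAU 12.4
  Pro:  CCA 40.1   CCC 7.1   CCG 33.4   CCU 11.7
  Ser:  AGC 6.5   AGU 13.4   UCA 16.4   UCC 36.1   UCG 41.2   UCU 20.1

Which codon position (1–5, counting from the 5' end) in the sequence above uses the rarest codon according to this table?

Codon 1 GAU (Asp): 12.4 per 1000.
Codon 2 CCC (Pro): 7.1 per 1000.
Codon 3 GCG (Ala): 20.0 per 1000.
Codon 4 AGC (Ser): 6.5 per 1000.
Codon 5 GCA (Ala): 22.1 per 1000.
Lowest frequency is 6.5 at codon 4.

4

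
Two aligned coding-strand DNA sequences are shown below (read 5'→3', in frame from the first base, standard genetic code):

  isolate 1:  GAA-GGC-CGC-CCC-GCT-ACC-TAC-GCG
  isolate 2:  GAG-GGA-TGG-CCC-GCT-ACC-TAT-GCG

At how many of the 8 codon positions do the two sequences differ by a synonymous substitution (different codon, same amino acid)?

Codon 1: GAA Glu / GAG Glu — synonymous.
Codon 2: GGC Gly / GGA Gly — synonymous.
Codon 3: CGC Arg / TGG Trp — nonsynonymous.
Codon 4: CCC Pro / CCC Pro — identical.
Codon 5: GCT Ala / GCT Ala — identical.
Codon 6: ACC Thr / ACC Thr — identical.
Codon 7: TAC Tyr / TAT Tyr — synonymous.
Codon 8: GCG Ala / GCG Ala — identical.
Synonymous differences: 3.

3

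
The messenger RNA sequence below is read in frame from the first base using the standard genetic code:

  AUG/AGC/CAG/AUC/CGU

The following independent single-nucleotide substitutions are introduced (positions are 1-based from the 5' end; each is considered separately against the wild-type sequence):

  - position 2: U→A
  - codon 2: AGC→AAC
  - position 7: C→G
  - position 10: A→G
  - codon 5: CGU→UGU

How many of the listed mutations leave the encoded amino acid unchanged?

Codon 1: AUG (Met) → AAG (Lys) — missense.
Codon 2: AGC (Ser) → AAC (Asn) — missense.
Codon 3: CAG (Gln) → GAG (Glu) — missense.
Codon 4: AUC (Ile) → GUC (Val) — missense.
Codon 5: CGU (Arg) → UGU (Cys) — missense.
Synonymous: 0 of 5.

0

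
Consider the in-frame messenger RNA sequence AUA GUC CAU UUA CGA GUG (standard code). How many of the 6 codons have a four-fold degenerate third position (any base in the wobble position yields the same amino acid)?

Codon 1 AUA (Ile): third position 3-fold.
Codon 2 GUC (Val): third position 4-fold.
Codon 3 CAU (His): third position 2-fold.
Codon 4 UUA (Leu): third position 2-fold.
Codon 5 CGA (Arg): third position 4-fold.
Codon 6 GUG (Val): third position 4-fold.
Four-fold degenerate third positions: 3.

3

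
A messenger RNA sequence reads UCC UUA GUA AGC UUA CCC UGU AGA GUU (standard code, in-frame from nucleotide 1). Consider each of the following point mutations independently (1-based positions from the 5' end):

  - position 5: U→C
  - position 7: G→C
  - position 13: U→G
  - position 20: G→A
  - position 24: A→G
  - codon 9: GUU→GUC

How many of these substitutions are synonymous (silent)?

Codon 2: UUA (Leu) → UCA (Ser) — missense.
Codon 3: GUA (Val) → CUA (Leu) — missense.
Codon 5: UUA (Leu) → GUA (Val) — missense.
Codon 7: UGU (Cys) → UAU (Tyr) — missense.
Codon 8: AGA (Arg) → AGG (Arg) — synonymous.
Codon 9: GUU (Val) → GUC (Val) — synonymous.
Synonymous: 2 of 6.

2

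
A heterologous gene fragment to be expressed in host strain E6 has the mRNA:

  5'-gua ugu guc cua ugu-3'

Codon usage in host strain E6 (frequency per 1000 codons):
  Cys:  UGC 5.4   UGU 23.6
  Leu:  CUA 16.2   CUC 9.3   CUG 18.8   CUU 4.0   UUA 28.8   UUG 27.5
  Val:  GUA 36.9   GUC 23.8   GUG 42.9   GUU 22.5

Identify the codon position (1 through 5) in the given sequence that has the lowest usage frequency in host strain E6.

Codon 1 GUA (Val): 36.9 per 1000.
Codon 2 UGU (Cys): 23.6 per 1000.
Codon 3 GUC (Val): 23.8 per 1000.
Codon 4 CUA (Leu): 16.2 per 1000.
Codon 5 UGU (Cys): 23.6 per 1000.
Lowest frequency is 16.2 at codon 4.

4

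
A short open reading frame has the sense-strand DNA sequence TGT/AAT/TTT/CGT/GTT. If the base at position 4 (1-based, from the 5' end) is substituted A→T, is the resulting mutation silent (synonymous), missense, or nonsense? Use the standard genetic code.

missense

Position 4 falls in codon 2: AAT → Asn.
After the substitution the codon is TAT → Tyr.
Asn ≠ Tyr, so this is a missense mutation.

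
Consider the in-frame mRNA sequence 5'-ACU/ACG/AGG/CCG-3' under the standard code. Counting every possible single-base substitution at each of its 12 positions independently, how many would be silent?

11

Codon 1 (ACU, Thr): 3 synonymous substitutions.
Codon 2 (ACG, Thr): 3 synonymous substitutions.
Codon 3 (AGG, Arg): 2 synonymous substitutions.
Codon 4 (CCG, Pro): 3 synonymous substitutions.
Total: 3 + 3 + 2 + 3 = 11.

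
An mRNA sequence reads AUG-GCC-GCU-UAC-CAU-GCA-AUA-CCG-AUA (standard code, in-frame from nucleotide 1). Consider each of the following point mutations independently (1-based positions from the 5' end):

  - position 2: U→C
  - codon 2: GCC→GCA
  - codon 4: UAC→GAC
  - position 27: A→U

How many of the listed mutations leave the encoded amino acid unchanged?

2

Codon 1: AUG (Met) → ACG (Thr) — missense.
Codon 2: GCC (Ala) → GCA (Ala) — synonymous.
Codon 4: UAC (Tyr) → GAC (Asp) — missense.
Codon 9: AUA (Ile) → AUU (Ile) — synonymous.
Synonymous: 2 of 4.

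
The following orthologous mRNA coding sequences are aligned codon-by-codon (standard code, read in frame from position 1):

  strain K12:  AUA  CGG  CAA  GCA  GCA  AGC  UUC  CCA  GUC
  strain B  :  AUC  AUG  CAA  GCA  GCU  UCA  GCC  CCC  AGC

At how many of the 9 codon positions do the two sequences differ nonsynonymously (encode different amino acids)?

Codon 1: AUA Ile / AUC Ile — synonymous.
Codon 2: CGG Arg / AUG Met — nonsynonymous.
Codon 3: CAA Gln / CAA Gln — identical.
Codon 4: GCA Ala / GCA Ala — identical.
Codon 5: GCA Ala / GCU Ala — synonymous.
Codon 6: AGC Ser / UCA Ser — synonymous.
Codon 7: UUC Phe / GCC Ala — nonsynonymous.
Codon 8: CCA Pro / CCC Pro — synonymous.
Codon 9: GUC Val / AGC Ser — nonsynonymous.
Nonsynonymous differences: 3.

3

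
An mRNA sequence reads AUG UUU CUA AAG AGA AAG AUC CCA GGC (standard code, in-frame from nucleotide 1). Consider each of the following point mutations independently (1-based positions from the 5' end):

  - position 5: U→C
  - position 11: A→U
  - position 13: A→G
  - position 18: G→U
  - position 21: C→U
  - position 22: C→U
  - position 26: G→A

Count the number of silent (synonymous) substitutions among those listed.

Codon 2: UUU (Phe) → UCU (Ser) — missense.
Codon 4: AAG (Lys) → AUG (Met) — missense.
Codon 5: AGA (Arg) → GGA (Gly) — missense.
Codon 6: AAG (Lys) → AAU (Asn) — missense.
Codon 7: AUC (Ile) → AUU (Ile) — synonymous.
Codon 8: CCA (Pro) → UCA (Ser) — missense.
Codon 9: GGC (Gly) → GAC (Asp) — missense.
Synonymous: 1 of 7.

1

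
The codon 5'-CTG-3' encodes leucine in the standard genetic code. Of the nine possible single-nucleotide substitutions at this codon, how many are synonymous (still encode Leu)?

4

Position 1: TTG → 1 synonymous.
Position 2: none → 0 synonymous.
Position 3: CTT, CTC, CTA → 3 synonymous.
Total: 1 + 0 + 3 = 4.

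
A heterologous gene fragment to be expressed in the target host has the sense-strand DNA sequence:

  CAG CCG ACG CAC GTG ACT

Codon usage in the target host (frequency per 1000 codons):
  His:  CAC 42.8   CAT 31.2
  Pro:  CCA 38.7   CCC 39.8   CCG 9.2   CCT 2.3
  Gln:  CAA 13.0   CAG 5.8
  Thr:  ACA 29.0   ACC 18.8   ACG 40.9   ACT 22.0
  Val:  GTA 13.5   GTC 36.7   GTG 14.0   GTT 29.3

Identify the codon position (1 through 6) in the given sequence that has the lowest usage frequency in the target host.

1

Codon 1 CAG (Gln): 5.8 per 1000.
Codon 2 CCG (Pro): 9.2 per 1000.
Codon 3 ACG (Thr): 40.9 per 1000.
Codon 4 CAC (His): 42.8 per 1000.
Codon 5 GTG (Val): 14.0 per 1000.
Codon 6 ACT (Thr): 22.0 per 1000.
Lowest frequency is 5.8 at codon 1.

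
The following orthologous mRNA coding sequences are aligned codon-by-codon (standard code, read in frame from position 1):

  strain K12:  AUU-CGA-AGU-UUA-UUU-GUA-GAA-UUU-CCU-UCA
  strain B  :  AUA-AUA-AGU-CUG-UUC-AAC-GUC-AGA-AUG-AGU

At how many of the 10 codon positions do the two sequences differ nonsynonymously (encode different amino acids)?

Codon 1: AUU Ile / AUA Ile — synonymous.
Codon 2: CGA Arg / AUA Ile — nonsynonymous.
Codon 3: AGU Ser / AGU Ser — identical.
Codon 4: UUA Leu / CUG Leu — synonymous.
Codon 5: UUU Phe / UUC Phe — synonymous.
Codon 6: GUA Val / AAC Asn — nonsynonymous.
Codon 7: GAA Glu / GUC Val — nonsynonymous.
Codon 8: UUU Phe / AGA Arg — nonsynonymous.
Codon 9: CCU Pro / AUG Met — nonsynonymous.
Codon 10: UCA Ser / AGU Ser — synonymous.
Nonsynonymous differences: 5.

5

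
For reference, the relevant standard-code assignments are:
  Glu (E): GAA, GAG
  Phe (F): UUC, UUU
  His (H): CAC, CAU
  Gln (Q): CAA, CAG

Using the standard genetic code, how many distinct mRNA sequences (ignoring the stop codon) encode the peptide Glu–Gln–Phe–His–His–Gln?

64

Glu: 2 codons.
Gln: 2 codons.
Phe: 2 codons.
His: 2 codons.
His: 2 codons.
Gln: 2 codons.
2 × 2 × 2 × 2 × 2 × 2 = 64.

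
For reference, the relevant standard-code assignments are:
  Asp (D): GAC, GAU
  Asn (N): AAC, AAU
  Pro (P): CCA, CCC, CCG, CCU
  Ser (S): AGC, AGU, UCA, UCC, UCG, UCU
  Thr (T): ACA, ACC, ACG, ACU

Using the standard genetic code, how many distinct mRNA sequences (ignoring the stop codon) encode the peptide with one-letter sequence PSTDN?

Pro: 4 codons.
Ser: 6 codons.
Thr: 4 codons.
Asp: 2 codons.
Asn: 2 codons.
4 × 6 × 4 × 2 × 2 = 384.

384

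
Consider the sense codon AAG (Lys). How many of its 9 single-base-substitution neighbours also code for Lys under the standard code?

Position 1: none → 0 synonymous.
Position 2: none → 0 synonymous.
Position 3: AAA → 1 synonymous.
Total: 0 + 0 + 1 = 1.

1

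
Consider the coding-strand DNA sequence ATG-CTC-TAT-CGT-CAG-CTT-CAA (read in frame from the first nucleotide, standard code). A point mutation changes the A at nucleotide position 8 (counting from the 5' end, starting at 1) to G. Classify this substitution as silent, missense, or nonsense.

Position 8 falls in codon 3: TAT → Tyr.
After the substitution the codon is TGT → Cys.
Tyr ≠ Cys, so this is a missense mutation.

missense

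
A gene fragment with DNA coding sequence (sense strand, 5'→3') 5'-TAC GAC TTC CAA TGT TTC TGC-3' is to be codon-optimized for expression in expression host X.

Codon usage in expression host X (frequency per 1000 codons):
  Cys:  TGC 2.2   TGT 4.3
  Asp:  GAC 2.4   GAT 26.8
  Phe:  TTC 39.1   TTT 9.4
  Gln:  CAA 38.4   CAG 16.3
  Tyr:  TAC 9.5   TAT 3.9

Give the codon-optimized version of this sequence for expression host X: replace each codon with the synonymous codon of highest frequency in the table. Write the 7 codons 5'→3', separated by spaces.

TAC GAT TTC CAA TGT TTC TGT

Codon 1 (Tyr): best is TAC at 9.5.
Codon 2 (Asp): best is GAT at 26.8.
Codon 3 (Phe): best is TTC at 39.1.
Codon 4 (Gln): best is CAA at 38.4.
Codon 5 (Cys): best is TGT at 4.3.
Codon 6 (Phe): best is TTC at 39.1.
Codon 7 (Cys): best is TGT at 4.3.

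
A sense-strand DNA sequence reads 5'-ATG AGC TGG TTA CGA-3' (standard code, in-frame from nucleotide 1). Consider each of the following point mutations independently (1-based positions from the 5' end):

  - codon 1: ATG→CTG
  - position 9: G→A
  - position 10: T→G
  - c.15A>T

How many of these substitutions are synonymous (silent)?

Codon 1: ATG (Met) → CTG (Leu) — missense.
Codon 3: TGG (Trp) → TGA (Stop) — nonsense.
Codon 4: TTA (Leu) → GTA (Val) — missense.
Codon 5: CGA (Arg) → CGT (Arg) — synonymous.
Synonymous: 1 of 4.

1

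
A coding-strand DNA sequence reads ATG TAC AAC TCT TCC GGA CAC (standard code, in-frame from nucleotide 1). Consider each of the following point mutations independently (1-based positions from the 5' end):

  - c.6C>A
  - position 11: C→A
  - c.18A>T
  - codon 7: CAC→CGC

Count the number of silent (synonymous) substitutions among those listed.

1

Codon 2: TAC (Tyr) → TAA (Stop) — nonsense.
Codon 4: TCT (Ser) → TAT (Tyr) — missense.
Codon 6: GGA (Gly) → GGT (Gly) — synonymous.
Codon 7: CAC (His) → CGC (Arg) — missense.
Synonymous: 1 of 4.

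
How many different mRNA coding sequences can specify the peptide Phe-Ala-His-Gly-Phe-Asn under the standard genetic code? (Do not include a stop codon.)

Phe: 2 codons.
Ala: 4 codons.
His: 2 codons.
Gly: 4 codons.
Phe: 2 codons.
Asn: 2 codons.
2 × 4 × 2 × 4 × 2 × 2 = 256.

256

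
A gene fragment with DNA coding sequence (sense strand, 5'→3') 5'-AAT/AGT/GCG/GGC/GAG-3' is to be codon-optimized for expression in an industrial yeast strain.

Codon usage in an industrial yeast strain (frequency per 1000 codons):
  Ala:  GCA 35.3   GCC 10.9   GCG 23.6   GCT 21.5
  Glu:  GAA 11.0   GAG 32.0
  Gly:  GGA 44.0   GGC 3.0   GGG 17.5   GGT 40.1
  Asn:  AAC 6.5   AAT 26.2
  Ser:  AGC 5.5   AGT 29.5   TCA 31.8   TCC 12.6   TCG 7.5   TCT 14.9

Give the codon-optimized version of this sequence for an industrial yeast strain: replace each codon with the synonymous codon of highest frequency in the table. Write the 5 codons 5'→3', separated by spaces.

Codon 1 (Asn): best is AAT at 26.2.
Codon 2 (Ser): best is TCA at 31.8.
Codon 3 (Ala): best is GCA at 35.3.
Codon 4 (Gly): best is GGA at 44.0.
Codon 5 (Glu): best is GAG at 32.0.

AAT TCA GCA GGA GAG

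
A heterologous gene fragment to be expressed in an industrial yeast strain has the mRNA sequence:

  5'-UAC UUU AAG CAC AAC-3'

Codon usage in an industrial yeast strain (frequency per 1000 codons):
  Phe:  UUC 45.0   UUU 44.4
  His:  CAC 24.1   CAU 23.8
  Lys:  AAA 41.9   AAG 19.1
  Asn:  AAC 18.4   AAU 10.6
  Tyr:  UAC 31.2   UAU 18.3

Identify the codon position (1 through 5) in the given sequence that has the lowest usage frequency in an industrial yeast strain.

5

Codon 1 UAC (Tyr): 31.2 per 1000.
Codon 2 UUU (Phe): 44.4 per 1000.
Codon 3 AAG (Lys): 19.1 per 1000.
Codon 4 CAC (His): 24.1 per 1000.
Codon 5 AAC (Asn): 18.4 per 1000.
Lowest frequency is 18.4 at codon 5.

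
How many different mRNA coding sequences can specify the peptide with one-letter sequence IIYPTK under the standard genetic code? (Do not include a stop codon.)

576

Ile: 3 codons.
Ile: 3 codons.
Tyr: 2 codons.
Pro: 4 codons.
Thr: 4 codons.
Lys: 2 codons.
3 × 3 × 2 × 4 × 4 × 2 = 576.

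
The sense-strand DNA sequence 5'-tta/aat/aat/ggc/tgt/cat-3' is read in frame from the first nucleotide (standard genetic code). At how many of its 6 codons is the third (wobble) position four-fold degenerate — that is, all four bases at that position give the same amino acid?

Codon 1 TTA (Leu): third position 2-fold.
Codon 2 AAT (Asn): third position 2-fold.
Codon 3 AAT (Asn): third position 2-fold.
Codon 4 GGC (Gly): third position 4-fold.
Codon 5 TGT (Cys): third position 2-fold.
Codon 6 CAT (His): third position 2-fold.
Four-fold degenerate third positions: 1.

1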